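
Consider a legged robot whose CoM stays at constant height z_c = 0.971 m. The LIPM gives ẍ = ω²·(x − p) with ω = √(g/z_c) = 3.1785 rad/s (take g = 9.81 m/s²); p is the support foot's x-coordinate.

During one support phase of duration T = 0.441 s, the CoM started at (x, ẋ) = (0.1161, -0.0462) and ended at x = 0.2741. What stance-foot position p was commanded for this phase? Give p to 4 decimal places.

ωT = 3.1785·0.441 = 1.401719; cosh(ωT) = 2.154174, sinh(ωT) = 1.908001
x(T) = p + (x₀−p)·cosh(ωT) + (ẋ₀/ω)·sinh(ωT) ⇒ p·(1 − cosh) = x(T) − x₀·cosh − (ẋ₀/ω)·sinh
numerator   = 0.2741 − (0.1161)·2.154174 − (-0.0462/3.1785)·1.908001 = 0.051733
denominator = 1 − 2.154174 = -1.154174
p = 0.051733 / -1.154174 = -0.0448

p = -0.0448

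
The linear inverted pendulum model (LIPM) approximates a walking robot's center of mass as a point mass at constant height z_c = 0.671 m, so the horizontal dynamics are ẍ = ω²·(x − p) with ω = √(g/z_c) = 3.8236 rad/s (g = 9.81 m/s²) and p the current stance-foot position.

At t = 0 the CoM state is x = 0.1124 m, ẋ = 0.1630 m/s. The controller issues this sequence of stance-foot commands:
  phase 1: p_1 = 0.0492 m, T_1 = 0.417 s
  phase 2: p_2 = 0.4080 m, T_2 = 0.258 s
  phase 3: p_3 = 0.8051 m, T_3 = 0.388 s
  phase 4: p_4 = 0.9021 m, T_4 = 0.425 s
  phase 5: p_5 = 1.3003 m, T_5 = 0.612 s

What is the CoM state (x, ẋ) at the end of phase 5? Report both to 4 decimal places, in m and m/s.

phase 1: p=0.0492, T=0.417, ωT=1.594441, cosh=2.564299, sinh=2.361277; start (x,ẋ)=(0.112400, 0.163000) → end (x,ẋ)=(0.311925, 0.988587)
phase 2: p=0.4080, T=0.258, ωT=0.986489, cosh=1.527343, sinh=1.154459; start (x,ẋ)=(0.311925, 0.988587) → end (x,ẋ)=(0.559744, 1.085817)
phase 3: p=0.8051, T=0.388, ωT=1.483557, cosh=2.317714, sinh=2.090884; start (x,ẋ)=(0.559744, 1.085817) → end (x,ẋ)=(0.830200, 0.555067)
phase 4: p=0.9021, T=0.425, ωT=1.625030, cosh=2.637739, sinh=2.440833; start (x,ẋ)=(0.830200, 0.555067) → end (x,ẋ)=(1.066779, 0.793097)
phase 5: p=1.3003, T=0.612, ωT=2.340043, cosh=5.239004, sinh=5.142681; start (x,ẋ)=(1.066779, 0.793097) → end (x,ẋ)=(1.143587, -0.436808)

x = 1.1436, ẋ = -0.4368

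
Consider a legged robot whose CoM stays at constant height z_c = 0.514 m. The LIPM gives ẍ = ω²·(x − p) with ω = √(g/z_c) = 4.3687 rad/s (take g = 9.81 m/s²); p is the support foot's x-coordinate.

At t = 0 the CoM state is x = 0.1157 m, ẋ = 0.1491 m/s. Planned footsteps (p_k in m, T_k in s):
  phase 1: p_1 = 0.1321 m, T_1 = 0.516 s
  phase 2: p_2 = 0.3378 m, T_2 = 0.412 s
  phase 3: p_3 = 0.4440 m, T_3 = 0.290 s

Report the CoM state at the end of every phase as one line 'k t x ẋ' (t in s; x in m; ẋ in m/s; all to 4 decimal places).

1 0.5160 0.2139 0.3806
2 0.9280 0.2091 -0.4097
3 1.2180 -0.1592 -2.4616

phase 1: p=0.1321, T=0.516, ωT=2.254249, cosh=4.816545, sinh=4.711592; start (x,ẋ)=(0.115700, 0.149100) → end (x,ẋ)=(0.213911, 0.380577)
phase 2: p=0.3378, T=0.412, ωT=1.799904, cosh=3.107192, sinh=2.941877; start (x,ẋ)=(0.213911, 0.380577) → end (x,ẋ)=(0.209134, -0.409715)
phase 3: p=0.4440, T=0.290, ωT=1.266923, cosh=1.915805, sinh=1.634108; start (x,ẋ)=(0.209134, -0.409715) → end (x,ẋ)=(-0.159211, -2.461624)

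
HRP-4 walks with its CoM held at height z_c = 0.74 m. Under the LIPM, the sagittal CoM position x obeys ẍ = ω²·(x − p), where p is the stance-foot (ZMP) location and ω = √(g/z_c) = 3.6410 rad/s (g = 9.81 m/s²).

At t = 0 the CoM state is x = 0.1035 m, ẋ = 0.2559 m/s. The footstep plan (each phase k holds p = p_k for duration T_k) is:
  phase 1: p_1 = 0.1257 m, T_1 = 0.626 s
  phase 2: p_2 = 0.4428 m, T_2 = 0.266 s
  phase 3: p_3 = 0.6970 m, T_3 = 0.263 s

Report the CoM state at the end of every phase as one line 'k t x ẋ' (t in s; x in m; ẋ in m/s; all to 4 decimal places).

phase 1: p=0.1257, T=0.626, ωT=2.279266, cosh=4.935933, sinh=4.833574; start (x,ẋ)=(0.103500, 0.255900) → end (x,ẋ)=(0.355840, 0.872407)
phase 2: p=0.4428, T=0.266, ωT=0.968506, cosh=1.506828, sinh=1.127178; start (x,ẋ)=(0.355840, 0.872407) → end (x,ẋ)=(0.581845, 0.957677)
phase 3: p=0.6970, T=0.263, ωT=0.957583, cosh=1.494606, sinh=1.110786; start (x,ẋ)=(0.581845, 0.957677) → end (x,ẋ)=(0.817054, 0.965620)

1 0.6260 0.3558 0.8724
2 0.8920 0.5818 0.9577
3 1.1550 0.8171 0.9656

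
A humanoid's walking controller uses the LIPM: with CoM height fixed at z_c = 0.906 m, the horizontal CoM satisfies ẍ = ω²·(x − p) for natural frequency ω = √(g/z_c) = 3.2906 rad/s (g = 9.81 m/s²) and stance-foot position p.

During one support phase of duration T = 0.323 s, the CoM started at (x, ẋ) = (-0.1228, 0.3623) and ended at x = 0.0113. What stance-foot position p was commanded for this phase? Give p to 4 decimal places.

ωT = 3.2906·0.323 = 1.062864; cosh(ωT) = 1.620057, sinh(ωT) = 1.274592
x(T) = p + (x₀−p)·cosh(ωT) + (ẋ₀/ω)·sinh(ωT) ⇒ p·(1 − cosh) = x(T) − x₀·cosh − (ẋ₀/ω)·sinh
numerator   = 0.0113 − (-0.1228)·1.620057 − (0.3623/3.2906)·1.274592 = 0.069909
denominator = 1 − 1.620057 = -0.620057
p = 0.069909 / -0.620057 = -0.1127

p = -0.1127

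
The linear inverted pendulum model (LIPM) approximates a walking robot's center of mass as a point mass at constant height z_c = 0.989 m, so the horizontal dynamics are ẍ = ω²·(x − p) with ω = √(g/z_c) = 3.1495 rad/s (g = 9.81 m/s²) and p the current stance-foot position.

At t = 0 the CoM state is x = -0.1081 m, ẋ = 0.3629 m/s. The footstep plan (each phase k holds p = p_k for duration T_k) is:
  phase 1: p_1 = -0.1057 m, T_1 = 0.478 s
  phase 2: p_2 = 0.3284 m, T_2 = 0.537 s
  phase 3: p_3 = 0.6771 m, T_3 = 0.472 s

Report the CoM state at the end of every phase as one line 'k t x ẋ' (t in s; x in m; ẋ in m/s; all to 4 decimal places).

1 0.4780 0.1355 0.8417
2 1.0150 0.4876 0.7686
3 1.4870 0.7487 0.5343

phase 1: p=-0.1057, T=0.478, ωT=1.505461, cosh=2.364073, sinh=2.142158; start (x,ẋ)=(-0.108100, 0.362900) → end (x,ẋ)=(0.135456, 0.841730)
phase 2: p=0.3284, T=0.537, ωT=1.691282, cosh=2.805357, sinh=2.621074; start (x,ẋ)=(0.135456, 0.841730) → end (x,ẋ)=(0.487626, 0.768583)
phase 3: p=0.6771, T=0.472, ωT=1.486564, cosh=2.324012, sinh=2.097864; start (x,ẋ)=(0.487626, 0.768583) → end (x,ẋ)=(0.748708, 0.534296)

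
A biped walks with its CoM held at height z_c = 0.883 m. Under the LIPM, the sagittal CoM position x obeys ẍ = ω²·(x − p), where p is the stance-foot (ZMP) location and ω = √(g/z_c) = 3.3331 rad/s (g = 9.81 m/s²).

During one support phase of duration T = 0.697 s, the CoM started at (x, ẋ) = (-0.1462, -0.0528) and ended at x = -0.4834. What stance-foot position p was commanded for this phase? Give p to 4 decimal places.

p = -0.0843

ωT = 3.3331·0.697 = 2.323171; cosh(ωT) = 5.152976, sinh(ωT) = 5.055014
x(T) = p + (x₀−p)·cosh(ωT) + (ẋ₀/ω)·sinh(ωT) ⇒ p·(1 − cosh) = x(T) − x₀·cosh − (ẋ₀/ω)·sinh
numerator   = -0.4834 − (-0.1462)·5.152976 − (-0.0528/3.3331)·5.055014 = 0.350042
denominator = 1 − 5.152976 = -4.152976
p = 0.350042 / -4.152976 = -0.0843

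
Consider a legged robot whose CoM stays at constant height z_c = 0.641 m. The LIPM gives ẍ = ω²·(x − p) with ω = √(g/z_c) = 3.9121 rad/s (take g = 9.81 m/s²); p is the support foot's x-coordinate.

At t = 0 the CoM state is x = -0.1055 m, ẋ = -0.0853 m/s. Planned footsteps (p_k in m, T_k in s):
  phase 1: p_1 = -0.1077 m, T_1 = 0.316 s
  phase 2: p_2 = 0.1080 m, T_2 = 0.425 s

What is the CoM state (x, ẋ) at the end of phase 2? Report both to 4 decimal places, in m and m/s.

phase 1: p=-0.1077, T=0.316, ωT=1.236224, cosh=1.866534, sinh=1.576055; start (x,ẋ)=(-0.105500, -0.085300) → end (x,ẋ)=(-0.137958, -0.145651)
phase 2: p=0.1080, T=0.425, ωT=1.662643, cosh=2.731432, sinh=2.541795; start (x,ẋ)=(-0.137958, -0.145651) → end (x,ẋ)=(-0.658451, -2.843583)

x = -0.6585, ẋ = -2.8436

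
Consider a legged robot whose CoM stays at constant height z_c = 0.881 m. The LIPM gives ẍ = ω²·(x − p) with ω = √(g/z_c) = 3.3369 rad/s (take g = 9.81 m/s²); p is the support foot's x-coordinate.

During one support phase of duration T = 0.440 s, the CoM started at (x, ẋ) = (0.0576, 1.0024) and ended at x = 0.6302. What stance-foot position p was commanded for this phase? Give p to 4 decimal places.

ωT = 3.3369·0.440 = 1.468236; cosh(ωT) = 2.285951, sinh(ωT) = 2.055619
x(T) = p + (x₀−p)·cosh(ωT) + (ẋ₀/ω)·sinh(ωT) ⇒ p·(1 − cosh) = x(T) − x₀·cosh − (ẋ₀/ω)·sinh
numerator   = 0.6302 − (0.0576)·2.285951 − (1.0024/3.3369)·2.055619 = -0.118976
denominator = 1 − 2.285951 = -1.285951
p = -0.118976 / -1.285951 = 0.0925

p = 0.0925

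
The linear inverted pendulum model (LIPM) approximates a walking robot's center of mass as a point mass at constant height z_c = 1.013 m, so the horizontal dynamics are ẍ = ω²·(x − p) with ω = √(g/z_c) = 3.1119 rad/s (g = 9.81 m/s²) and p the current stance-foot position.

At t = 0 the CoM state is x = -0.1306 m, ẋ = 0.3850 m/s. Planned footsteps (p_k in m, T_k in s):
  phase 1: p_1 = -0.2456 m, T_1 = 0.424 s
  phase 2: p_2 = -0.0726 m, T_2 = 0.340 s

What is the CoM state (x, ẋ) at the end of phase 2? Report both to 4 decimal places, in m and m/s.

phase 1: p=-0.2456, T=0.424, ωT=1.319446, cosh=2.004315, sinh=1.737032; start (x,ẋ)=(-0.130600, 0.385000) → end (x,ẋ)=(0.199799, 1.393290)
phase 2: p=-0.0726, T=0.340, ωT=1.058046, cosh=1.613935, sinh=1.266802; start (x,ẋ)=(0.199799, 1.393290) → end (x,ẋ)=(0.934220, 3.322522)

x = 0.9342, ẋ = 3.3225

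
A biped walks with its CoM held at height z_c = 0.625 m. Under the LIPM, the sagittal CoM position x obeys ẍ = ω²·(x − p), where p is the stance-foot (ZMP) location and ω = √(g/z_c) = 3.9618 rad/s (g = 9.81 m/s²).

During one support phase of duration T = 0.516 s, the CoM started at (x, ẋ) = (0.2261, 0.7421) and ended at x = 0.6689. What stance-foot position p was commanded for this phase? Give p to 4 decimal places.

ωT = 3.9618·0.516 = 2.044289; cosh(ωT) = 3.926568, sinh(ωT) = 3.797096
x(T) = p + (x₀−p)·cosh(ωT) + (ẋ₀/ω)·sinh(ωT) ⇒ p·(1 − cosh) = x(T) − x₀·cosh − (ẋ₀/ω)·sinh
numerator   = 0.6689 − (0.2261)·3.926568 − (0.7421/3.9618)·3.797096 = -0.930146
denominator = 1 − 3.926568 = -2.926568
p = -0.930146 / -2.926568 = 0.3178

p = 0.3178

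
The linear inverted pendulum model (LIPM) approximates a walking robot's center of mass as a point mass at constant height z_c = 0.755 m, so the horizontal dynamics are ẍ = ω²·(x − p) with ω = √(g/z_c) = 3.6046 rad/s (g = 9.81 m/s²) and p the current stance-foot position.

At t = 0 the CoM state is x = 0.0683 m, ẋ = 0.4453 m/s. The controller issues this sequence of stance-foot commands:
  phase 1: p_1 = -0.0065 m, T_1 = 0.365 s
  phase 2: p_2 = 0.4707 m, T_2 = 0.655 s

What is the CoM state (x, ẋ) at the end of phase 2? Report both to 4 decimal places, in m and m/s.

x = 1.8367, ẋ = 5.0906

phase 1: p=-0.0065, T=0.365, ωT=1.315679, cosh=1.997787, sinh=1.729494; start (x,ẋ)=(0.068300, 0.445300) → end (x,ẋ)=(0.356590, 1.355928)
phase 2: p=0.4707, T=0.655, ωT=2.361013, cosh=5.348005, sinh=5.253680; start (x,ẋ)=(0.356590, 1.355928) → end (x,ẋ)=(1.836696, 5.090565)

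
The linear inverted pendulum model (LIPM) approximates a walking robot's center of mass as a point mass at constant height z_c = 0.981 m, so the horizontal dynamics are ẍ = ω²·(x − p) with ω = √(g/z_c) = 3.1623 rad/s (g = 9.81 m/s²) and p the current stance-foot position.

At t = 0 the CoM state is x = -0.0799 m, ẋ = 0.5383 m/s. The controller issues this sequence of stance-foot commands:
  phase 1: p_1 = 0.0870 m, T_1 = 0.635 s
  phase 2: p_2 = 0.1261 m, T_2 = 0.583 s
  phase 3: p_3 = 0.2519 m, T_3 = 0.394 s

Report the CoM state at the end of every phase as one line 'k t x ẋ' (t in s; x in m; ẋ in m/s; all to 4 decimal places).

phase 1: p=0.0870, T=0.635, ωT=2.008061, cosh=3.791553, sinh=3.657304; start (x,ẋ)=(-0.079900, 0.538300) → end (x,ẋ)=(0.076751, 0.110712)
phase 2: p=0.1261, T=0.583, ωT=1.843621, cosh=3.238811, sinh=3.080568; start (x,ẋ)=(0.076751, 0.110712) → end (x,ẋ)=(0.074120, -0.122161)
phase 3: p=0.2519, T=0.394, ωT=1.245946, cosh=1.881946, sinh=1.594277; start (x,ẋ)=(0.074120, -0.122161) → end (x,ẋ)=(-0.144260, -1.126192)

1 0.6350 0.0768 0.1107
2 1.2180 0.0741 -0.1222
3 1.6120 -0.1443 -1.1262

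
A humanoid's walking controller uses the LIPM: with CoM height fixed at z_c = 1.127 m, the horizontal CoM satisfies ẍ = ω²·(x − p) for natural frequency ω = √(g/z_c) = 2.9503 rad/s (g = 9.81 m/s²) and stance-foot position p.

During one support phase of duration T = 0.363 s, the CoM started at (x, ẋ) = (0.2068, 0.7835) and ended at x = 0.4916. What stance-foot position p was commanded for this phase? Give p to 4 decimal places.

p = 0.2975

ωT = 2.9503·0.363 = 1.070959; cosh(ωT) = 1.630428, sinh(ωT) = 1.287748
x(T) = p + (x₀−p)·cosh(ωT) + (ẋ₀/ω)·sinh(ωT) ⇒ p·(1 − cosh) = x(T) − x₀·cosh − (ẋ₀/ω)·sinh
numerator   = 0.4916 − (0.2068)·1.630428 − (0.7835/2.9503)·1.287748 = -0.187555
denominator = 1 − 1.630428 = -0.630428
p = -0.187555 / -0.630428 = 0.2975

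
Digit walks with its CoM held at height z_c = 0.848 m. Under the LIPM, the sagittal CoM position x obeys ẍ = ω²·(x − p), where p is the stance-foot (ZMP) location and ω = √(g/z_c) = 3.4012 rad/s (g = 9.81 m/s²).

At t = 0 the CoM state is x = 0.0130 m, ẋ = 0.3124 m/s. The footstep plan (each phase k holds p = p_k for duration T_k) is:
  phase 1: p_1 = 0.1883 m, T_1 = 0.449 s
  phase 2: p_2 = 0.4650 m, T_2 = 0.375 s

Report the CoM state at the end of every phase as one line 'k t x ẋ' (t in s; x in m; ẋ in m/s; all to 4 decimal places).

1 0.4490 -0.0328 -0.5549
2 0.8240 -0.7650 -3.8655

phase 1: p=0.1883, T=0.449, ωT=1.527139, cosh=2.411069, sinh=2.193913; start (x,ẋ)=(0.013000, 0.312400) → end (x,ẋ)=(-0.032850, -0.554860)
phase 2: p=0.4650, T=0.375, ωT=1.275450, cosh=1.929809, sinh=1.650503; start (x,ẋ)=(-0.032850, -0.554860) → end (x,ẋ)=(-0.765012, -3.865548)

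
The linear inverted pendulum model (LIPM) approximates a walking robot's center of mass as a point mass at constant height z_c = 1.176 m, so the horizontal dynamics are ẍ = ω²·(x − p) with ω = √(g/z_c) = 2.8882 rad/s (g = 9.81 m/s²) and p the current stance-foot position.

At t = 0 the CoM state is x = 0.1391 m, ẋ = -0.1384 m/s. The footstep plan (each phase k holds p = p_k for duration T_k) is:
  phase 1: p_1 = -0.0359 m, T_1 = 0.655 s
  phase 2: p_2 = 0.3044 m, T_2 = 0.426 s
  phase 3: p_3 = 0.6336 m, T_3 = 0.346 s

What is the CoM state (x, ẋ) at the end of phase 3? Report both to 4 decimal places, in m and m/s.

phase 1: p=-0.0359, T=0.655, ωT=1.891771, cosh=3.390953, sinh=3.240149; start (x,ẋ)=(0.139100, -0.138400) → end (x,ẋ)=(0.402252, 1.168377)
phase 2: p=0.3044, T=0.426, ωT=1.230373, cosh=1.857345, sinh=1.565162; start (x,ẋ)=(0.402252, 1.168377) → end (x,ẋ)=(1.119306, 2.612417)
phase 3: p=0.6336, T=0.346, ωT=0.999317, cosh=1.542279, sinh=1.174148; start (x,ẋ)=(1.119306, 2.612417) → end (x,ẋ)=(2.444728, 5.676190)

x = 2.4447, ẋ = 5.6762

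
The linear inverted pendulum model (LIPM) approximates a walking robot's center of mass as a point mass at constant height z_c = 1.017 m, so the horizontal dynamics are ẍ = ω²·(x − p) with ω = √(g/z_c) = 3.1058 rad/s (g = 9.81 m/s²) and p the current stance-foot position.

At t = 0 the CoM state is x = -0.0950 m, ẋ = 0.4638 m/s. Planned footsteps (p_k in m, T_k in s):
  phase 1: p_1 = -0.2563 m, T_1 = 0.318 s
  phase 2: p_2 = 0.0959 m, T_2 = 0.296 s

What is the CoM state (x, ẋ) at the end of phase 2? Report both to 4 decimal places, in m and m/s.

phase 1: p=-0.2563, T=0.318, ωT=0.987644, cosh=1.528678, sinh=1.156225; start (x,ẋ)=(-0.095000, 0.463800) → end (x,ẋ)=(0.162939, 1.288229)
phase 2: p=0.0959, T=0.296, ωT=0.919317, cosh=1.453184, sinh=1.054393; start (x,ẋ)=(0.162939, 1.288229) → end (x,ẋ)=(0.630663, 2.091569)

x = 0.6307, ẋ = 2.0916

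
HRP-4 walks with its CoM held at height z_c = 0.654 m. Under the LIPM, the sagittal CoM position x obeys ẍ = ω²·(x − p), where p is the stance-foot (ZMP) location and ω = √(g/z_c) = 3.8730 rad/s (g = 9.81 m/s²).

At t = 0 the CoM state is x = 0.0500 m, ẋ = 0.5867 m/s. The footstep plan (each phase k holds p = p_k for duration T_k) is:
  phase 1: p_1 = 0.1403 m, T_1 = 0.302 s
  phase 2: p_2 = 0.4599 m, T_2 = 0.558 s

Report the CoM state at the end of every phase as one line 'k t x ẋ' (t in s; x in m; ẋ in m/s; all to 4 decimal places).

phase 1: p=0.1403, T=0.302, ωT=1.169646, cosh=1.765665, sinh=1.455188; start (x,ẋ)=(0.050000, 0.586700) → end (x,ẋ)=(0.201299, 0.526990)
phase 2: p=0.4599, T=0.558, ωT=2.161134, cosh=4.398085, sinh=4.282891; start (x,ẋ)=(0.201299, 0.526990) → end (x,ẋ)=(-0.094686, -1.971832)

1 0.3020 0.2013 0.5270
2 0.8600 -0.0947 -1.9718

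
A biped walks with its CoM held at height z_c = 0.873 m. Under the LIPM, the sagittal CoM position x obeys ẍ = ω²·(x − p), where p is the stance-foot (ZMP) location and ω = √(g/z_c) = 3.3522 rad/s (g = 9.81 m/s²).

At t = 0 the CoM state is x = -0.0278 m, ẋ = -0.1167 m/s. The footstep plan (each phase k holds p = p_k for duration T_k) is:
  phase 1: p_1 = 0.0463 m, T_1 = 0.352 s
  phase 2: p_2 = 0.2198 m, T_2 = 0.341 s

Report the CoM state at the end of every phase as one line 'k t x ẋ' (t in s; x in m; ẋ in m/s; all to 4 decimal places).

1 0.3520 -0.1370 -0.5738
2 0.6930 -0.6377 -2.6762

phase 1: p=0.0463, T=0.352, ωT=1.179974, cosh=1.780789, sinh=1.473502; start (x,ẋ)=(-0.027800, -0.116700) → end (x,ẋ)=(-0.136953, -0.573833)
phase 2: p=0.2198, T=0.341, ωT=1.143100, cosh=1.727653, sinh=1.408824; start (x,ẋ)=(-0.136953, -0.573833) → end (x,ẋ)=(-0.637710, -2.676209)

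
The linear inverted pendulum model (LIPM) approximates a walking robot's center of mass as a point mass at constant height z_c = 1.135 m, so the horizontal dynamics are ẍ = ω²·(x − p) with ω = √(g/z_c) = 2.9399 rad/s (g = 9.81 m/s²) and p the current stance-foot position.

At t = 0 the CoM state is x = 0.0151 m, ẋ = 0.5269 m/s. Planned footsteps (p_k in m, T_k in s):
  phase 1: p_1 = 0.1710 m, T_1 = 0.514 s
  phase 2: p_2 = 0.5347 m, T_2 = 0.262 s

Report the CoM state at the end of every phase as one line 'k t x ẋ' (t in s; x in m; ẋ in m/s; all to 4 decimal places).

1 0.5140 0.1869 0.2641
2 0.7760 0.1547 -0.5215

phase 1: p=0.1710, T=0.514, ωT=1.511109, cosh=2.376209, sinh=2.155543; start (x,ẋ)=(0.015100, 0.526900) → end (x,ẋ)=(0.186874, 0.264073)
phase 2: p=0.5347, T=0.262, ωT=0.770254, cosh=1.311605, sinh=0.848709; start (x,ẋ)=(0.186874, 0.264073) → end (x,ẋ)=(0.154724, -0.521509)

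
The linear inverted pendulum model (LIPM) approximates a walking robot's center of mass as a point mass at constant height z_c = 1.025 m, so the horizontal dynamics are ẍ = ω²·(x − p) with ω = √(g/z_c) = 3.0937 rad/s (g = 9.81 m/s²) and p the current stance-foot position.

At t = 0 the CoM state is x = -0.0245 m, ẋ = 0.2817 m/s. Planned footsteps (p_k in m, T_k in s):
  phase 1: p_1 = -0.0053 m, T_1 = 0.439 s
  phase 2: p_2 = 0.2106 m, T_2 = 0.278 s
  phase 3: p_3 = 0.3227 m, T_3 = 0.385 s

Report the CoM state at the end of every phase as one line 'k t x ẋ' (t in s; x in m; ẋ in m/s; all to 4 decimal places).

phase 1: p=-0.0053, T=0.439, ωT=1.358134, cosh=2.073036, sinh=1.815895; start (x,ẋ)=(-0.024500, 0.281700) → end (x,ẋ)=(0.120246, 0.476112)
phase 2: p=0.2106, T=0.278, ωT=0.860049, cosh=1.393209, sinh=0.970067; start (x,ẋ)=(0.120246, 0.476112) → end (x,ẋ)=(0.234008, 0.392162)
phase 3: p=0.3227, T=0.385, ωT=1.191075, cosh=1.797255, sinh=1.493360; start (x,ẋ)=(0.234008, 0.392162) → end (x,ẋ)=(0.352599, 0.295059)

1 0.4390 0.1202 0.4761
2 0.7170 0.2340 0.3922
3 1.1020 0.3526 0.2951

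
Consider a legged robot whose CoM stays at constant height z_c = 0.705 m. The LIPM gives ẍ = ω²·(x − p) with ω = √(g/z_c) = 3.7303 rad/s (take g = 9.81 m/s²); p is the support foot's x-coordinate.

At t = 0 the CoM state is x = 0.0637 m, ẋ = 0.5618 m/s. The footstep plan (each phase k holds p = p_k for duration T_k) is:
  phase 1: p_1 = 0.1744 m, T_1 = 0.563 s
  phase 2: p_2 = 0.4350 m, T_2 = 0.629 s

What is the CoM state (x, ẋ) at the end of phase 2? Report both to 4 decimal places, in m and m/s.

x = 0.7622, ẋ = 1.3250

phase 1: p=0.1744, T=0.563, ωT=2.100159, cosh=4.144952, sinh=4.022515; start (x,ẋ)=(0.063700, 0.561800) → end (x,ẋ)=(0.321363, 0.667560)
phase 2: p=0.4350, T=0.629, ωT=2.346359, cosh=5.271588, sinh=5.175870; start (x,ẋ)=(0.321363, 0.667560) → end (x,ẋ)=(0.762205, 1.325043)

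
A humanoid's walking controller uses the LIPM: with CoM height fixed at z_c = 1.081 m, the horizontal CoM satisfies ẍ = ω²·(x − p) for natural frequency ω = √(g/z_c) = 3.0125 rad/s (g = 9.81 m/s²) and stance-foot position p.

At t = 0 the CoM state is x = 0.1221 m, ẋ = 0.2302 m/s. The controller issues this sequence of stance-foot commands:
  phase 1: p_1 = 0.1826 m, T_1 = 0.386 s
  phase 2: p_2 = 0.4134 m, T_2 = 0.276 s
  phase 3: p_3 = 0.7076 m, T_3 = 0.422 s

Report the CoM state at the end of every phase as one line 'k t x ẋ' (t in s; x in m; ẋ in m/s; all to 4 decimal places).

phase 1: p=0.1826, T=0.386, ωT=1.162825, cosh=1.755780, sinh=1.443178; start (x,ẋ)=(0.122100, 0.230200) → end (x,ẋ)=(0.186656, 0.141152)
phase 2: p=0.4134, T=0.276, ωT=0.831450, cosh=1.366032, sinh=0.930614; start (x,ẋ)=(0.186656, 0.141152) → end (x,ẋ)=(0.147264, -0.442854)
phase 3: p=0.7076, T=0.422, ωT=1.271275, cosh=1.922935, sinh=1.642461; start (x,ẋ)=(0.147264, -0.442854) → end (x,ẋ)=(-0.611339, -3.624071)

1 0.3860 0.1867 0.1412
2 0.6620 0.1473 -0.4429
3 1.0840 -0.6113 -3.6241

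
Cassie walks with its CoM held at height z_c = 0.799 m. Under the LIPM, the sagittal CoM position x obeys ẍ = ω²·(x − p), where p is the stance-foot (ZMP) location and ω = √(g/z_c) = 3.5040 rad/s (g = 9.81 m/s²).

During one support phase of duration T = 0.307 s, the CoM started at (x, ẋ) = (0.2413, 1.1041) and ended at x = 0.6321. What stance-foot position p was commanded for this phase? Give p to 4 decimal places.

p = 0.2687

ωT = 3.5040·0.307 = 1.075728; cosh(ωT) = 1.636588, sinh(ωT) = 1.295539
x(T) = p + (x₀−p)·cosh(ωT) + (ẋ₀/ω)·sinh(ωT) ⇒ p·(1 − cosh) = x(T) − x₀·cosh − (ẋ₀/ω)·sinh
numerator   = 0.6321 − (0.2413)·1.636588 − (1.1041/3.5040)·1.295539 = -0.171029
denominator = 1 − 1.636588 = -0.636588
p = -0.171029 / -0.636588 = 0.2687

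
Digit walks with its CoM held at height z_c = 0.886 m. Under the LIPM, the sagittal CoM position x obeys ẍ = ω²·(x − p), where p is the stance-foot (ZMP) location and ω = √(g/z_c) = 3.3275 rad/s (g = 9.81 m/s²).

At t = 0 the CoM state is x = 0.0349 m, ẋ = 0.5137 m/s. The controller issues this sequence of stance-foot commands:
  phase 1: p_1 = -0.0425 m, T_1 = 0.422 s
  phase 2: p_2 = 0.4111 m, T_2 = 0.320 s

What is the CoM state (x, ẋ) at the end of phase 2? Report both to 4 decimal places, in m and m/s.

x = 1.0406, ẋ = 2.6368

phase 1: p=-0.0425, T=0.422, ωT=1.404205, cosh=2.158925, sinh=1.913363; start (x,ẋ)=(0.034900, 0.513700) → end (x,ẋ)=(0.419986, 1.601824)
phase 2: p=0.4111, T=0.320, ωT=1.064800, cosh=1.622528, sinh=1.277731; start (x,ẋ)=(0.419986, 1.601824) → end (x,ẋ)=(1.040604, 2.636784)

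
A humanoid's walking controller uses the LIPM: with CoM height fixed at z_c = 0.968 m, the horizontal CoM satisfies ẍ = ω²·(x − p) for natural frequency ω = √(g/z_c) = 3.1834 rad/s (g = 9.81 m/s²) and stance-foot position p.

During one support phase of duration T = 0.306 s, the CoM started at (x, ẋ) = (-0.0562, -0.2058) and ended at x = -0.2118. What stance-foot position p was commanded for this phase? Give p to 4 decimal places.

p = 0.1039

ωT = 3.1834·0.306 = 0.974120; cosh(ωT) = 1.513180, sinh(ωT) = 1.135656
x(T) = p + (x₀−p)·cosh(ωT) + (ẋ₀/ω)·sinh(ωT) ⇒ p·(1 − cosh) = x(T) − x₀·cosh − (ẋ₀/ω)·sinh
numerator   = -0.2118 − (-0.0562)·1.513180 − (-0.2058/3.1834)·1.135656 = -0.053342
denominator = 1 − 1.513180 = -0.513180
p = -0.053342 / -0.513180 = 0.1039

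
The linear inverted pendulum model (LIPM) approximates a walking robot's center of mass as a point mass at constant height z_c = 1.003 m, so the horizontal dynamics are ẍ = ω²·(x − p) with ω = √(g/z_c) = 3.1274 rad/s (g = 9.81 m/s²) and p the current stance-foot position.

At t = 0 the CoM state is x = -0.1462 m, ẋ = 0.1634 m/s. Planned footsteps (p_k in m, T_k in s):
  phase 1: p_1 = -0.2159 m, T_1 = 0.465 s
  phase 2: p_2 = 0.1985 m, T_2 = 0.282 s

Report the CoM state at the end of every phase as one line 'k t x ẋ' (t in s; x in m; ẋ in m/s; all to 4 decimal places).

1 0.4650 0.0472 0.8100
2 0.7470 0.2436 0.6724

phase 1: p=-0.2159, T=0.465, ωT=1.454241, cosh=2.257405, sinh=2.023828; start (x,ẋ)=(-0.146200, 0.163400) → end (x,ẋ)=(0.047182, 0.810014)
phase 2: p=0.1985, T=0.282, ωT=0.881927, cosh=1.414767, sinh=1.000783; start (x,ẋ)=(0.047182, 0.810014) → end (x,ẋ)=(0.243628, 0.672378)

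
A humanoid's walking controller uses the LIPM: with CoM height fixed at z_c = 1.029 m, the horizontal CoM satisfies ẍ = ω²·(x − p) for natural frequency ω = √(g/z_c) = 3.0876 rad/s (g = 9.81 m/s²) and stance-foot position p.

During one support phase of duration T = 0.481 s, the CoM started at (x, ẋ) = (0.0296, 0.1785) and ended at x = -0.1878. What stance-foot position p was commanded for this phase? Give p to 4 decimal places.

ωT = 3.0876·0.481 = 1.485136; cosh(ωT) = 2.321018, sinh(ωT) = 2.094546
x(T) = p + (x₀−p)·cosh(ωT) + (ẋ₀/ω)·sinh(ωT) ⇒ p·(1 − cosh) = x(T) − x₀·cosh − (ẋ₀/ω)·sinh
numerator   = -0.1878 − (0.0296)·2.321018 − (0.1785/3.0876)·2.094546 = -0.377592
denominator = 1 − 2.321018 = -1.321018
p = -0.377592 / -1.321018 = 0.2858

p = 0.2858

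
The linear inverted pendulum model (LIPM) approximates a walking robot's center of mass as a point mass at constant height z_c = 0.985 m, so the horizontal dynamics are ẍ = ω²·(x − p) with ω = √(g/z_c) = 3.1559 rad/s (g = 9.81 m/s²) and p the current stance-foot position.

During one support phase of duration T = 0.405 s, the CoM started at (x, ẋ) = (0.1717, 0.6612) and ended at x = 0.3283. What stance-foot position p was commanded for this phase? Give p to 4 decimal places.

ωT = 3.1559·0.405 = 1.278139; cosh(ωT) = 1.934255, sinh(ωT) = 1.655700
x(T) = p + (x₀−p)·cosh(ωT) + (ẋ₀/ω)·sinh(ωT) ⇒ p·(1 − cosh) = x(T) − x₀·cosh − (ẋ₀/ω)·sinh
numerator   = 0.3283 − (0.1717)·1.934255 − (0.6612/3.1559)·1.655700 = -0.350701
denominator = 1 − 1.934255 = -0.934255
p = -0.350701 / -0.934255 = 0.3754

p = 0.3754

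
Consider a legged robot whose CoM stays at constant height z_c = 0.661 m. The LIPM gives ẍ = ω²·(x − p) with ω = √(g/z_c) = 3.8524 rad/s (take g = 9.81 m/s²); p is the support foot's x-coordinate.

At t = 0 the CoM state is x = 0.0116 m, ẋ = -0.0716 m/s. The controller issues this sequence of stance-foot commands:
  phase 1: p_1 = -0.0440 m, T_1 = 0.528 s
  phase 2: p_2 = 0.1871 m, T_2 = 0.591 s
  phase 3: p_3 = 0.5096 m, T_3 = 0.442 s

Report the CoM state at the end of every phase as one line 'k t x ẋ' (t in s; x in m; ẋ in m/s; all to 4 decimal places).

1 0.5280 0.1023 0.5264
2 1.1190 0.4285 1.0176
3 1.5610 0.9806 2.0566

phase 1: p=-0.0440, T=0.528, ωT=2.034067, cosh=3.887960, sinh=3.757157; start (x,ẋ)=(0.011600, -0.071600) → end (x,ẋ)=(0.102341, 0.526381)
phase 2: p=0.1871, T=0.591, ωT=2.276768, cosh=4.923876, sinh=4.821261; start (x,ẋ)=(0.102341, 0.526381) → end (x,ẋ)=(0.428519, 1.017563)
phase 3: p=0.5096, T=0.442, ωT=1.702761, cosh=2.835630, sinh=2.653450; start (x,ẋ)=(0.428519, 1.017563) → end (x,ẋ)=(0.980559, 2.056606)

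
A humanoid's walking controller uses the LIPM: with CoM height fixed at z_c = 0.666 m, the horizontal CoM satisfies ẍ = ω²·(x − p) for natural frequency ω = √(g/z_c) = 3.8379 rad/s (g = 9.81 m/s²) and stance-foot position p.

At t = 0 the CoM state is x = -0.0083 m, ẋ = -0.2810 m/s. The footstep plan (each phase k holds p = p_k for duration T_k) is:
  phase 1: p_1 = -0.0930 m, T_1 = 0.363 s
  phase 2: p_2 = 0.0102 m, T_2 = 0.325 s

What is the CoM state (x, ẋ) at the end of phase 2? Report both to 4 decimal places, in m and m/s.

x = -0.0981, ẋ = -0.3452

phase 1: p=-0.0930, T=0.363, ωT=1.393158, cosh=2.137919, sinh=1.889629; start (x,ẋ)=(-0.008300, -0.281000) → end (x,ẋ)=(-0.050271, 0.013507)
phase 2: p=0.0102, T=0.325, ωT=1.247318, cosh=1.884134, sinh=1.596859; start (x,ẋ)=(-0.050271, 0.013507) → end (x,ẋ)=(-0.098116, -0.345156)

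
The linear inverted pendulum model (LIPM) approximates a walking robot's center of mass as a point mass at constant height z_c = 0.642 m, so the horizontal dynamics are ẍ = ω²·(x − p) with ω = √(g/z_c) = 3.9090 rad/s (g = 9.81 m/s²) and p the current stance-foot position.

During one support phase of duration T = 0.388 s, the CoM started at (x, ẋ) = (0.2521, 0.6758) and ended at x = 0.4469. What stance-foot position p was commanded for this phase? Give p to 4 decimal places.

ωT = 3.9090·0.388 = 1.516692; cosh(ωT) = 2.388281, sinh(ωT) = 2.168844
x(T) = p + (x₀−p)·cosh(ωT) + (ẋ₀/ω)·sinh(ωT) ⇒ p·(1 − cosh) = x(T) − x₀·cosh − (ẋ₀/ω)·sinh
numerator   = 0.4469 − (0.2521)·2.388281 − (0.6758/3.9090)·2.168844 = -0.530142
denominator = 1 − 2.388281 = -1.388281
p = -0.530142 / -1.388281 = 0.3819

p = 0.3819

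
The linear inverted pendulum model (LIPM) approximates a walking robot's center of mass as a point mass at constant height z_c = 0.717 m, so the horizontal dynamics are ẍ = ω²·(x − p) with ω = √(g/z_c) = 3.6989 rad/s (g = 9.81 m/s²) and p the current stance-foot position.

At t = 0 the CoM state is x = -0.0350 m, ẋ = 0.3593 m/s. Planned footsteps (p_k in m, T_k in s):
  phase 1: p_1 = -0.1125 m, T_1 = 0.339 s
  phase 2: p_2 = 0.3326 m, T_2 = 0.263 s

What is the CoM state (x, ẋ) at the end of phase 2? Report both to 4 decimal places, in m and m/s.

phase 1: p=-0.1125, T=0.339, ωT=1.253927, cosh=1.894729, sinh=1.609347; start (x,ẋ)=(-0.035000, 0.359300) → end (x,ẋ)=(0.190669, 1.142119)
phase 2: p=0.3326, T=0.263, ωT=0.972811, cosh=1.511694, sinh=1.133675; start (x,ẋ)=(0.190669, 1.142119) → end (x,ẋ)=(0.468091, 1.131368)

x = 0.4681, ẋ = 1.1314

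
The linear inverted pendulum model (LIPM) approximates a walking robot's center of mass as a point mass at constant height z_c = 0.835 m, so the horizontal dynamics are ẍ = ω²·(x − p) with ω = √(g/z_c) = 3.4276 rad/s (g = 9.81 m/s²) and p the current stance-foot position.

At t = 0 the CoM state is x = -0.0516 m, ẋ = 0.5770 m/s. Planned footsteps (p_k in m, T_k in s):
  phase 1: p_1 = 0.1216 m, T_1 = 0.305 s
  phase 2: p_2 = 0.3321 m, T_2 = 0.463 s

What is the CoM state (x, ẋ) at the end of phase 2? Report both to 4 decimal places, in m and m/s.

phase 1: p=0.1216, T=0.305, ωT=1.045418, cosh=1.598066, sinh=1.246521; start (x,ẋ)=(-0.051600, 0.577000) → end (x,ẋ)=(0.054654, 0.182074)
phase 2: p=0.3321, T=0.463, ωT=1.586979, cosh=2.546749, sinh=2.342207; start (x,ẋ)=(0.054654, 0.182074) → end (x,ẋ)=(-0.250069, -1.763684)

x = -0.2501, ẋ = -1.7637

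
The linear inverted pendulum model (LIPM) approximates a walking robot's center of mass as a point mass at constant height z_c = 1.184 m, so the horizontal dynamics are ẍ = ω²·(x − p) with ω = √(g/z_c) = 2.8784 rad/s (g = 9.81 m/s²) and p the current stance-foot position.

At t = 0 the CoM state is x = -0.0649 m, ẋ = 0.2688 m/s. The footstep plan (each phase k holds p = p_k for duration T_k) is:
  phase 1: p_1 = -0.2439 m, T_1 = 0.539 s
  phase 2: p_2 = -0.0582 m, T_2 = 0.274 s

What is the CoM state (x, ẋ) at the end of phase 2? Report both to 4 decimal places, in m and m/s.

x = 1.1135, ẋ = 3.5917

phase 1: p=-0.2439, T=0.539, ωT=1.551458, cosh=2.465141, sinh=2.253202; start (x,ẋ)=(-0.064900, 0.268800) → end (x,ẋ)=(0.407776, 1.823555)
phase 2: p=-0.0582, T=0.274, ωT=0.788682, cosh=1.327468, sinh=0.873025; start (x,ẋ)=(0.407776, 1.823555) → end (x,ẋ)=(1.113457, 3.591670)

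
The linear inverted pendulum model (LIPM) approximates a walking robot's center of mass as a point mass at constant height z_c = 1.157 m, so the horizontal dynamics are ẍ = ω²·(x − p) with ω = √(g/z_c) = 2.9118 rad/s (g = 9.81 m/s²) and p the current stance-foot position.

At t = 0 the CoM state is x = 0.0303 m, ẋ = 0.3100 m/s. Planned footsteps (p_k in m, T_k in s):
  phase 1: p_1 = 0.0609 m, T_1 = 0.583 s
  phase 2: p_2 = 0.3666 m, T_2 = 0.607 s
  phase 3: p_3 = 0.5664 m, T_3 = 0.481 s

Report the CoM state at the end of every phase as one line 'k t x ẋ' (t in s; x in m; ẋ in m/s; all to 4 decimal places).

1 0.5830 0.2555 0.6397
2 1.1900 0.6562 1.0079
3 1.6710 1.4193 2.6674

phase 1: p=0.0609, T=0.583, ωT=1.697579, cosh=2.821920, sinh=2.638793; start (x,ẋ)=(0.030300, 0.310000) → end (x,ẋ)=(0.255484, 0.639676)
phase 2: p=0.3666, T=0.607, ωT=1.767463, cosh=3.013371, sinh=2.842605; start (x,ẋ)=(0.255484, 0.639676) → end (x,ẋ)=(0.656241, 1.007863)
phase 3: p=0.5664, T=0.481, ωT=1.400576, cosh=2.151995, sinh=1.905540; start (x,ẋ)=(0.656241, 1.007863) → end (x,ẋ)=(1.419303, 2.667405)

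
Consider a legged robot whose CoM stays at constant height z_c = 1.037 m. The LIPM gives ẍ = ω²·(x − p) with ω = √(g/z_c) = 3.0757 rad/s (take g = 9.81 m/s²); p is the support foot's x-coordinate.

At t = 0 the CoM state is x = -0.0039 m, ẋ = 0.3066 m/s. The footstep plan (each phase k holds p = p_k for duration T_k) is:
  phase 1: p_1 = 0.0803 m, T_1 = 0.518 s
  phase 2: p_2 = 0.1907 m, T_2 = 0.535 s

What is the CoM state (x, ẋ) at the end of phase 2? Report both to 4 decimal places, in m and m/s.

phase 1: p=0.0803, T=0.518, ωT=1.593213, cosh=2.561400, sinh=2.358128; start (x,ẋ)=(-0.003900, 0.306600) → end (x,ẋ)=(0.099699, 0.174631)
phase 2: p=0.1907, T=0.535, ωT=1.645500, cosh=2.688257, sinh=2.495341; start (x,ẋ)=(0.099699, 0.174631) → end (x,ẋ)=(0.087747, -0.228969)

x = 0.0877, ẋ = -0.2290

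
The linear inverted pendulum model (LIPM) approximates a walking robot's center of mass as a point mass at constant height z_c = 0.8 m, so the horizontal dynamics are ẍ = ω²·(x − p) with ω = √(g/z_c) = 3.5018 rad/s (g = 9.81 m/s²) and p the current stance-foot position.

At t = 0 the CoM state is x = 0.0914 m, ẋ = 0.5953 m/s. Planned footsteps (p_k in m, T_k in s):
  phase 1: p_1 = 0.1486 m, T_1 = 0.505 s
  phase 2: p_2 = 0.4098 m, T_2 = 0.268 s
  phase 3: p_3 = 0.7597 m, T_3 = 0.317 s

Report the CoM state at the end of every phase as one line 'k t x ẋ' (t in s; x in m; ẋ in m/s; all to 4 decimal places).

1 0.5050 0.4598 1.2255
2 0.7730 0.8623 1.9955
3 1.0900 1.7030 3.8425

phase 1: p=0.1486, T=0.505, ωT=1.768409, cosh=3.016062, sinh=2.845458; start (x,ẋ)=(0.091400, 0.595300) → end (x,ẋ)=(0.459804, 1.225508)
phase 2: p=0.4098, T=0.268, ωT=0.938482, cosh=1.473660, sinh=1.082439; start (x,ẋ)=(0.459804, 1.225508) → end (x,ẋ)=(0.862305, 1.995523)
phase 3: p=0.7597, T=0.317, ωT=1.110071, cosh=1.682054, sinh=1.352518; start (x,ẋ)=(0.862305, 1.995523) → end (x,ẋ)=(1.703029, 3.842542)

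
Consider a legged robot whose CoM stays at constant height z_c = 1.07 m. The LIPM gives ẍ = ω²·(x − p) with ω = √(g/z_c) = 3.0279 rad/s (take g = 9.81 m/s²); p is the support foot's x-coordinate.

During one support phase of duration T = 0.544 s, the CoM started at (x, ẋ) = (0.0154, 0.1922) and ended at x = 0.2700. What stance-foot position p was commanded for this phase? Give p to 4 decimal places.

p = -0.0413

ωT = 3.0279·0.544 = 1.647178; cosh(ωT) = 2.692449, sinh(ωT) = 2.499856
x(T) = p + (x₀−p)·cosh(ωT) + (ẋ₀/ω)·sinh(ωT) ⇒ p·(1 − cosh) = x(T) − x₀·cosh − (ẋ₀/ω)·sinh
numerator   = 0.2700 − (0.0154)·2.692449 − (0.1922/3.0279)·2.499856 = 0.069855
denominator = 1 − 2.692449 = -1.692449
p = 0.069855 / -1.692449 = -0.0413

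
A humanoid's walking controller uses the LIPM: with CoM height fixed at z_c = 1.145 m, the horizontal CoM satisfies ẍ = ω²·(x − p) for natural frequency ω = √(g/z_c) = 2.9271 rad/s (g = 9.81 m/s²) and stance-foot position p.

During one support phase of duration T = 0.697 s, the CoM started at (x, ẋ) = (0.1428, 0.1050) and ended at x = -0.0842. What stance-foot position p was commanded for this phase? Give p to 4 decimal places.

ωT = 2.9271·0.697 = 2.040189; cosh(ωT) = 3.911032, sinh(ωT) = 3.781028
x(T) = p + (x₀−p)·cosh(ωT) + (ẋ₀/ω)·sinh(ωT) ⇒ p·(1 − cosh) = x(T) − x₀·cosh − (ẋ₀/ω)·sinh
numerator   = -0.0842 − (0.1428)·3.911032 − (0.1050/2.9271)·3.781028 = -0.778327
denominator = 1 − 3.911032 = -2.911032
p = -0.778327 / -2.911032 = 0.2674

p = 0.2674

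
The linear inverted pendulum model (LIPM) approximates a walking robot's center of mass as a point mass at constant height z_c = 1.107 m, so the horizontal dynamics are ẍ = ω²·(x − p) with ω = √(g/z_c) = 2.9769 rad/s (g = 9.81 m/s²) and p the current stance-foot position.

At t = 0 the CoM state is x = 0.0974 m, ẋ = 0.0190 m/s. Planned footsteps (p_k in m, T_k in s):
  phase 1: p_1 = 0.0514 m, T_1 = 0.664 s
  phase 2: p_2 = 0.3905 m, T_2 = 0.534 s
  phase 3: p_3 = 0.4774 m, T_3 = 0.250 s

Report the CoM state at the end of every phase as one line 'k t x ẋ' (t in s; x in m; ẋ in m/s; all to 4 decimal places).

phase 1: p=0.0514, T=0.664, ωT=1.976662, cosh=3.678568, sinh=3.540037; start (x,ẋ)=(0.097400, 0.019000) → end (x,ẋ)=(0.243208, 0.554656)
phase 2: p=0.3905, T=0.534, ωT=1.589665, cosh=2.553049, sinh=2.349055; start (x,ẋ)=(0.243208, 0.554656) → end (x,ẋ)=(0.452133, 0.386068)
phase 3: p=0.4774, T=0.250, ωT=0.744225, cosh=1.289956, sinh=0.814854; start (x,ẋ)=(0.452133, 0.386068) → end (x,ẋ)=(0.550484, 0.436720)

1 0.6640 0.2432 0.5547
2 1.1980 0.4521 0.3861
3 1.4480 0.5505 0.4367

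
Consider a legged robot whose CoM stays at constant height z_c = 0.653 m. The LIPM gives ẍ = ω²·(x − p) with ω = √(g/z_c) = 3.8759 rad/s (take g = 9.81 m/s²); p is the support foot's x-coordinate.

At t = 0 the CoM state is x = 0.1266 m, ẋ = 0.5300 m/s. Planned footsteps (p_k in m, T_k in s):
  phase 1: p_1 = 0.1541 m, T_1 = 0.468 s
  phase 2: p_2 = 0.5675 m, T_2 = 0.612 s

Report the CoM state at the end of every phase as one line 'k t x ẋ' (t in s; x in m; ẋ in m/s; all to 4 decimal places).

phase 1: p=0.1541, T=0.468, ωT=1.813921, cosh=3.148734, sinh=2.985721; start (x,ẋ)=(0.126600, 0.530000) → end (x,ẋ)=(0.475785, 1.350589)
phase 2: p=0.5675, T=0.612, ωT=2.372051, cosh=5.406321, sinh=5.313032; start (x,ẋ)=(0.475785, 1.350589) → end (x,ẋ)=(1.923026, 5.413043)

1 0.4680 0.4758 1.3506
2 1.0800 1.9230 5.4130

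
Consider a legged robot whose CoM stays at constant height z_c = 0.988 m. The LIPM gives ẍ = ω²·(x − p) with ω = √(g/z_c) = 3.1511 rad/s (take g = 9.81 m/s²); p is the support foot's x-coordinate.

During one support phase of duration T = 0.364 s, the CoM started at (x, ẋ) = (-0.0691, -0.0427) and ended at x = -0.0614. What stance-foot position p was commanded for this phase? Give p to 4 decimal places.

ωT = 3.1511·0.364 = 1.147000; cosh(ωT) = 1.733161, sinh(ωT) = 1.415573
x(T) = p + (x₀−p)·cosh(ωT) + (ẋ₀/ω)·sinh(ωT) ⇒ p·(1 − cosh) = x(T) − x₀·cosh − (ẋ₀/ω)·sinh
numerator   = -0.0614 − (-0.0691)·1.733161 − (-0.0427/3.1511)·1.415573 = 0.077544
denominator = 1 − 1.733161 = -0.733161
p = 0.077544 / -0.733161 = -0.1058

p = -0.1058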